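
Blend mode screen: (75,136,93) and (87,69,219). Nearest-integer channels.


Screen: C = 255 - (255-A)×(255-B)/255, rounded to nearest integer
R: 255 - (255-75)×(255-87)/255 = 255 - 30240/255 ≈ 255 - 118.588 = 136.412 → 136
G: 255 - (255-136)×(255-69)/255 = 255 - 22134/255 ≈ 255 - 86.800 = 168.200 → 168
B: 255 - (255-93)×(255-219)/255 = 255 - 5832/255 ≈ 255 - 22.871 = 232.129 → 232
= RGB(136, 168, 232)


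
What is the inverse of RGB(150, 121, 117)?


Invert: (255-R, 255-G, 255-B)
R: 255-150 = 105
G: 255-121 = 134
B: 255-117 = 138
= RGB(105, 134, 138)


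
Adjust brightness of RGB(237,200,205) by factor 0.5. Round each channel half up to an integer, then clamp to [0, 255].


Multiply each channel by 0.5, round half up, clamp to [0, 255]
R: 237×0.5 = 118.5 → round → 119
G: 200×0.5 = 100
B: 205×0.5 = 102.5 → round → 103
= RGB(119, 100, 103)


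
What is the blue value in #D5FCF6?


Color: #D5FCF6
R = D5 = 213
G = FC = 252
B = F6 = 246
Blue = 246


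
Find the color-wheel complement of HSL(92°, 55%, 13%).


Complement = opposite side of color wheel = hue + 180°
H' = (92 + 180) mod 360 = 272°
S and L unchanged.
= HSL(272°, 55%, 13%)


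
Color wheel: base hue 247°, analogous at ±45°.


Base hue: 247°
Left analog: (247 - 45) mod 360 = 202°
Right analog: (247 + 45) mod 360 = 292°
Analogous hues = 202° and 292°


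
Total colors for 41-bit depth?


Colors = 2^bits = 2^41
= 2,199,023,255,552 colors


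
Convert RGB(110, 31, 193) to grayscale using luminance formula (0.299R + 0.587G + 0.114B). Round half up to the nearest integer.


Gray = 0.299×R + 0.587×G + 0.114×B
Gray = 0.299×110 + 0.587×31 + 0.114×193
Gray = 32.890 + 18.197 + 22.002
Gray = 73.089 → round half up → 73
Gray = 73


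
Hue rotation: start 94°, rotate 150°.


New hue = (H + rotation) mod 360
New hue = (94 + 150) mod 360
= 244 mod 360
= 244°


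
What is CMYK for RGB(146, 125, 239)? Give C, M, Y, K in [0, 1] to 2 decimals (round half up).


R'=146/255≈0.5725, G'=125/255≈0.4902, B'=239/255≈0.9373
K = 1 - max(R',G',B') = 1 - 239/255 = 16/255 = 0.06274… → 0.06
(1-R'-K)/(1-K) simplifies to (max-R)/max with max = 239:
C = (239-146)/239 = 93/239 = 0.38912… → 0.39
M = (239-125)/239 = 114/239 = 0.47698… → 0.48
Y = (239-239)/239 = 0/239 = 0 → 0.00
= CMYK(0.39, 0.48, 0.00, 0.06)


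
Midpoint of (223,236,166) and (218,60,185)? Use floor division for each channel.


Midpoint: each channel = ⌊(C₁+C₂)/2⌋
R: ⌊(223+218)/2⌋ = 220
G: ⌊(236+60)/2⌋ = 148
B: ⌊(166+185)/2⌋ = 175
= RGB(220, 148, 175)


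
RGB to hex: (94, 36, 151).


R = 94 → 5E (hex)
G = 36 → 24 (hex)
B = 151 → 97 (hex)
Hex = #5E2497


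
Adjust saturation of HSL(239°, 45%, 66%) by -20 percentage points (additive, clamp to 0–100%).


Original S = 45%
Adjustment = -20 percentage points
New S = 45 + (-20) = 25
Clamp to [0, 100] → 25
= HSL(239°, 25%, 66%)


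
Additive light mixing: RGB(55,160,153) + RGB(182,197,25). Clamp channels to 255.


Additive: each channel = min(255, C₁+C₂)
R: 55+182 = 237 → 237
G: 160+197 = 357 → 255
B: 153+25 = 178 → 178
= RGB(237, 255, 178)


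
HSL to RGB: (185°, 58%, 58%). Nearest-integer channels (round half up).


H=185°, S=0.58, L=0.58
C = (1-|2L-1|)×S = (1-|0.16|)×0.58 = 0.4872
H' = H/60 = 185/60 ≈ 3.0833; X = C×(1-|H' mod 2 - 1|) = 0.4466
m = L - C/2 = 0.58 - 0.2436 = 0.3364
Sector ⌊H'⌋ = 3 → (R',G',B') = (0.0, 0.4466, 0.4872)
RGB = ((R'+m)×255, (G'+m)×255, (B'+m)×255) = (85.782, 199.665, 210.018)
Round half up → RGB(86, 200, 210)


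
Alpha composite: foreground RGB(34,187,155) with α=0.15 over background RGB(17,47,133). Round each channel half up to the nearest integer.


C = α×F + (1-α)×B, with 1-α = 0.85
R: 0.15×34 + 0.85×17 = 5.10 + 14.45 = 19.55 → 20
G: 0.15×187 + 0.85×47 = 28.05 + 39.95 = 68.00 → 68
B: 0.15×155 + 0.85×133 = 23.25 + 113.05 = 136.30 → 136
= RGB(20, 68, 136)


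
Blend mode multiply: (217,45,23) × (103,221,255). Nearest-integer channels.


Multiply: C = A×B/255, rounded to nearest integer
R: 217×103/255 = 22351/255 ≈ 87.651 → 88
G: 45×221/255 = 9945/255 ≈ 39.000 → 39
B: 23×255/255 = 5865/255 ≈ 23.000 → 23
= RGB(88, 39, 23)


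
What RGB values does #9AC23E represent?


9A → 154 (R)
C2 → 194 (G)
3E → 62 (B)
= RGB(154, 194, 62)


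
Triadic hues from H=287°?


Triadic: equally spaced at 120° intervals
H1 = 287°
H2 = (287 + 120) mod 360 = 47°
H3 = (287 + 240) mod 360 = 167°
Triadic = 287°, 47°, 167°


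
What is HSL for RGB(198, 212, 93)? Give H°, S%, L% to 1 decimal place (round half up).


Normalize: R'=198/255≈0.7765, G'=212/255≈0.8314, B'=93/255≈0.3647
Max=212/255, Min=93/255, Δ=Max-Min=119/255
L = (Max+Min)/2 = (212+93)/510 = 305/510 = 0.59803… → L = 59.8%
L > 0.5 → S = Δ/(2-Max-Min) = 119/(510-212-93) = 119/205 = 0.58048… → S = 58.0%
(the 1/255 factors cancel in S and H, so raw channel differences can be used)
Max is G' → H = 60 × ((B-R)/Δ + 2) = 60 × ((93-198)/119 + 2)
  -105/119 + 2 = -0.8823… + 2 = 1.1176…
  H = 60 × 1.1176… = 67.058…° → H = 67.1°
= HSL(67.1°, 58.0%, 59.8%)


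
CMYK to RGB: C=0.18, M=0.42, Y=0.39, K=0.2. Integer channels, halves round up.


R = 255 × (1-C) × (1-K) = 255 × 0.82 × 0.80 = 167.28 → 167
G = 255 × (1-M) × (1-K) = 255 × 0.58 × 0.80 = 118.32 → 118
B = 255 × (1-Y) × (1-K) = 255 × 0.61 × 0.80 = 124.44 → 124
= RGB(167, 118, 124)


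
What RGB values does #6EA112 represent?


6E → 110 (R)
A1 → 161 (G)
12 → 18 (B)
= RGB(110, 161, 18)


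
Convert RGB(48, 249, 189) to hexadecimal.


R = 48 → 30 (hex)
G = 249 → F9 (hex)
B = 189 → BD (hex)
Hex = #30F9BD


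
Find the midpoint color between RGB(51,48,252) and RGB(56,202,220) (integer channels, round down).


Midpoint: each channel = ⌊(C₁+C₂)/2⌋
R: ⌊(51+56)/2⌋ = 53
G: ⌊(48+202)/2⌋ = 125
B: ⌊(252+220)/2⌋ = 236
= RGB(53, 125, 236)


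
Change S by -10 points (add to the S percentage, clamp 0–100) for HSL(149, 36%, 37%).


Original S = 36%
Adjustment = -10 percentage points
New S = 36 + (-10) = 26
Clamp to [0, 100] → 26
= HSL(149°, 26%, 37%)


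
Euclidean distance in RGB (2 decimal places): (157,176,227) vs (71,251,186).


d = √[(R₁-R₂)² + (G₁-G₂)² + (B₁-B₂)²]
d = √[(157-71)² + (176-251)² + (227-186)²]
d = √[7396 + 5625 + 1681]
d = √14702
d ≈ 121.25


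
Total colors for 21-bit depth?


Colors = 2^bits = 2^21
= 2,097,152 colors


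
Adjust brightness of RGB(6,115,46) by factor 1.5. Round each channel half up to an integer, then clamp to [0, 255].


Multiply each channel by 1.5, round half up, clamp to [0, 255]
R: 6×1.5 = 9
G: 115×1.5 = 172.5 → round → 173
B: 46×1.5 = 69
= RGB(9, 173, 69)


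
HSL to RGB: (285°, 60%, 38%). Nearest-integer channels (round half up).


H=285°, S=0.60, L=0.38
C = (1-|2L-1|)×S = (1-|-0.24|)×0.60 = 0.456
H' = H/60 = 285/60 ≈ 4.7500; X = C×(1-|H' mod 2 - 1|) = 0.342
m = L - C/2 = 0.38 - 0.228 = 0.152
Sector ⌊H'⌋ = 4 → (R',G',B') = (0.342, 0.0, 0.456)
RGB = ((R'+m)×255, (G'+m)×255, (B'+m)×255) = (125.97, 38.76, 155.04)
Round half up → RGB(126, 39, 155)


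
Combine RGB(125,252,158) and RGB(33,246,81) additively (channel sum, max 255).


Additive: each channel = min(255, C₁+C₂)
R: 125+33 = 158 → 158
G: 252+246 = 498 → 255
B: 158+81 = 239 → 239
= RGB(158, 255, 239)


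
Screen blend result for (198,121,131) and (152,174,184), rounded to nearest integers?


Screen: C = 255 - (255-A)×(255-B)/255, rounded to nearest integer
R: 255 - (255-198)×(255-152)/255 = 255 - 5871/255 ≈ 255 - 23.024 = 231.976 → 232
G: 255 - (255-121)×(255-174)/255 = 255 - 10854/255 ≈ 255 - 42.565 = 212.435 → 212
B: 255 - (255-131)×(255-184)/255 = 255 - 8804/255 ≈ 255 - 34.525 = 220.475 → 220
= RGB(232, 212, 220)


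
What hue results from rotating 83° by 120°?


New hue = (H + rotation) mod 360
New hue = (83 + 120) mod 360
= 203 mod 360
= 203°


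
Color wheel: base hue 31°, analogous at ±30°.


Base hue: 31°
Left analog: (31 - 30) mod 360 = 1°
Right analog: (31 + 30) mod 360 = 61°
Analogous hues = 1° and 61°


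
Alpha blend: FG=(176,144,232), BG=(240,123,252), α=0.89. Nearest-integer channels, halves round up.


C = α×F + (1-α)×B, with 1-α = 0.11
R: 0.89×176 + 0.11×240 = 156.64 + 26.40 = 183.04 → 183
G: 0.89×144 + 0.11×123 = 128.16 + 13.53 = 141.69 → 142
B: 0.89×232 + 0.11×252 = 206.48 + 27.72 = 234.20 → 234
= RGB(183, 142, 234)


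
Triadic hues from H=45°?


Triadic: equally spaced at 120° intervals
H1 = 45°
H2 = (45 + 120) mod 360 = 165°
H3 = (45 + 240) mod 360 = 285°
Triadic = 45°, 165°, 285°


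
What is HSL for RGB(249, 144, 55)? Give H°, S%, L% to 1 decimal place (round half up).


Normalize: R'=249/255≈0.9765, G'=144/255≈0.5647, B'=55/255≈0.2157
Max=249/255, Min=55/255, Δ=Max-Min=194/255
L = (Max+Min)/2 = (249+55)/510 = 304/510 = 0.59607… → L = 59.6%
L > 0.5 → S = Δ/(2-Max-Min) = 194/(510-249-55) = 194/206 = 0.94174… → S = 94.2%
(the 1/255 factors cancel in S and H, so raw channel differences can be used)
Max is R' → H = 60 × (((G-B)/Δ) mod 6) = 60 × (((144-55)/194) mod 6)
  89/194 = 0.4587…
  H = 60 × 0.4587… = 27.525…° → H = 27.5°
= HSL(27.5°, 94.2%, 59.6%)


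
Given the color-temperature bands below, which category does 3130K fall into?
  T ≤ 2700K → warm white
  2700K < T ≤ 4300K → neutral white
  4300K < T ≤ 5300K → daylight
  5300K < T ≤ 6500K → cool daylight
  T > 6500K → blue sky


Temperature: 3130K
2700K < 3130K ≤ 4300K → neutral white
Classification: neutral white


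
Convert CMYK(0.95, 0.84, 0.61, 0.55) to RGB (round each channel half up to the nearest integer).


R = 255 × (1-C) × (1-K) = 255 × 0.05 × 0.45 = 5.7375 → 6
G = 255 × (1-M) × (1-K) = 255 × 0.16 × 0.45 = 18.36 → 18
B = 255 × (1-Y) × (1-K) = 255 × 0.39 × 0.45 = 44.7525 → 45
= RGB(6, 18, 45)


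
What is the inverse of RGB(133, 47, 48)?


Invert: (255-R, 255-G, 255-B)
R: 255-133 = 122
G: 255-47 = 208
B: 255-48 = 207
= RGB(122, 208, 207)


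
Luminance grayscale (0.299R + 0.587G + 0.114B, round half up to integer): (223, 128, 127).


Gray = 0.299×R + 0.587×G + 0.114×B
Gray = 0.299×223 + 0.587×128 + 0.114×127
Gray = 66.677 + 75.136 + 14.478
Gray = 156.291 → round half up → 156
Gray = 156


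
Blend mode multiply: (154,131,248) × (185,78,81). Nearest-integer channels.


Multiply: C = A×B/255, rounded to nearest integer
R: 154×185/255 = 28490/255 ≈ 111.725 → 112
G: 131×78/255 = 10218/255 ≈ 40.071 → 40
B: 248×81/255 = 20088/255 ≈ 78.776 → 79
= RGB(112, 40, 79)


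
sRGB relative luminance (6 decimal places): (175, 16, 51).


Linearize each channel (sRGB transfer function): c = v/255; c_lin = c/12.92 if c ≤ 0.04045, else ((c+0.055)/1.055)^2.4
  R: 175/255 ≈ 0.686275 > 0.04045 → ((0.686275+0.055)/1.055)^2.4 ≈ 0.428690
  G: 16/255 ≈ 0.062745 > 0.04045 → ((0.062745+0.055)/1.055)^2.4 ≈ 0.005182
  B: 51/255 ≈ 0.200000 > 0.04045 → ((0.200000+0.055)/1.055)^2.4 ≈ 0.033105
R_lin = 0.428690, G_lin = 0.005182, B_lin = 0.033105
L = 0.2126×R + 0.7152×G + 0.0722×B
L = 0.2126×0.428690 + 0.7152×0.005182 + 0.0722×0.033105
L ≈ 0.097236


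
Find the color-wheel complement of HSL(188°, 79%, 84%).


Complement = opposite side of color wheel = hue + 180°
H' = (188 + 180) mod 360 = 8°
S and L unchanged.
= HSL(8°, 79%, 84%)


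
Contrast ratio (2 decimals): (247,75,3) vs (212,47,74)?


Linearize each sRGB channel c=v/255: c/12.92 if c ≤ 0.04045 else ((c+0.055)/1.055)^2.4
L = 0.2126×R_lin + 0.7152×G_lin + 0.0722×B_lin
Color 1 (247,75,3):
  R=247: 247/255≈0.9686 > 0.04045 → ((0.9686+0.055)/1.055)^2.4 ≈ 0.93011
  G=75: 75/255≈0.2941 > 0.04045 → ((0.2941+0.055)/1.055)^2.4 ≈ 0.07036
  B=3: 3/255≈0.0118 ≤ 0.04045 → 0.0118/12.92 ≈ 0.00091
  L1 = 0.2126×0.93011 + 0.7152×0.07036 + 0.0722×0.00091 ≈ 0.24813
Color 2 (212,47,74):
  R=212: 212/255≈0.8314 > 0.04045 → ((0.8314+0.055)/1.055)^2.4 ≈ 0.65837
  G=47: 47/255≈0.1843 > 0.04045 → ((0.1843+0.055)/1.055)^2.4 ≈ 0.02843
  B=74: 74/255≈0.2902 > 0.04045 → ((0.2902+0.055)/1.055)^2.4 ≈ 0.06848
  L2 = 0.2126×0.65837 + 0.7152×0.02843 + 0.0722×0.06848 ≈ 0.16524
Lighter = 0.24813, Darker = 0.16524
Ratio = (L_lighter + 0.05) / (L_darker + 0.05)
Ratio = (0.24813 + 0.05) / (0.16524 + 0.05) = 0.29813 / 0.21524 ≈ 1.3851
Ratio ≈ 1.39:1


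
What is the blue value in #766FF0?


Color: #766FF0
R = 76 = 118
G = 6F = 111
B = F0 = 240
Blue = 240


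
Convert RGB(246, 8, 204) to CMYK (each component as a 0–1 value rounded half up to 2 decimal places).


R'=246/255≈0.9647, G'=8/255≈0.0314, B'=204/255≈0.8000
K = 1 - max(R',G',B') = 1 - 246/255 = 9/255 = 0.03529… → 0.04
(1-R'-K)/(1-K) simplifies to (max-R)/max with max = 246:
C = (246-246)/246 = 0/246 = 0 → 0.00
M = (246-8)/246 = 238/246 = 0.96747… → 0.97
Y = (246-204)/246 = 42/246 = 0.17073… → 0.17
= CMYK(0.00, 0.97, 0.17, 0.04)


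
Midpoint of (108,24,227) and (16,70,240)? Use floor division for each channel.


Midpoint: each channel = ⌊(C₁+C₂)/2⌋
R: ⌊(108+16)/2⌋ = 62
G: ⌊(24+70)/2⌋ = 47
B: ⌊(227+240)/2⌋ = 233
= RGB(62, 47, 233)


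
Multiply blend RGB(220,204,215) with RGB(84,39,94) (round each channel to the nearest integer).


Multiply: C = A×B/255, rounded to nearest integer
R: 220×84/255 = 18480/255 ≈ 72.471 → 72
G: 204×39/255 = 7956/255 ≈ 31.200 → 31
B: 215×94/255 = 20210/255 ≈ 79.255 → 79
= RGB(72, 31, 79)


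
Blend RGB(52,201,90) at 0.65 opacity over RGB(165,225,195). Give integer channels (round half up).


C = α×F + (1-α)×B, with 1-α = 0.35
R: 0.65×52 + 0.35×165 = 33.80 + 57.75 = 91.55 → 92
G: 0.65×201 + 0.35×225 = 130.65 + 78.75 = 209.40 → 209
B: 0.65×90 + 0.35×195 = 58.50 + 68.25 = 126.75 → 127
= RGB(92, 209, 127)


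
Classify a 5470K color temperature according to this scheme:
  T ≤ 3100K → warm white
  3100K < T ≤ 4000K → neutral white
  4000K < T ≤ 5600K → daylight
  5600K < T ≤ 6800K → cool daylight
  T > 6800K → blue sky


Temperature: 5470K
4000K < 5470K ≤ 5600K → daylight
Classification: daylight


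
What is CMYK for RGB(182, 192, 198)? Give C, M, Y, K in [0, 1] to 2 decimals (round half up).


R'=182/255≈0.7137, G'=192/255≈0.7529, B'=198/255≈0.7765
K = 1 - max(R',G',B') = 1 - 198/255 = 57/255 = 0.22352… → 0.22
(1-R'-K)/(1-K) simplifies to (max-R)/max with max = 198:
C = (198-182)/198 = 16/198 = 0.08080… → 0.08
M = (198-192)/198 = 6/198 = 0.03030… → 0.03
Y = (198-198)/198 = 0/198 = 0 → 0.00
= CMYK(0.08, 0.03, 0.00, 0.22)


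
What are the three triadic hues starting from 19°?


Triadic: equally spaced at 120° intervals
H1 = 19°
H2 = (19 + 120) mod 360 = 139°
H3 = (19 + 240) mod 360 = 259°
Triadic = 19°, 139°, 259°


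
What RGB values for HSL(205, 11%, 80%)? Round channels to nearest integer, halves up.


H=205°, S=0.11, L=0.80
C = (1-|2L-1|)×S = (1-|0.60|)×0.11 = 0.044
H' = H/60 = 205/60 ≈ 3.4167; X = C×(1-|H' mod 2 - 1|) ≈ 0.0257
m = L - C/2 = 0.80 - 0.022 = 0.778
Sector ⌊H'⌋ = 3 → (R',G',B') = (0.0, ≈0.0257, 0.044)
RGB = ((R'+m)×255, (G'+m)×255, (B'+m)×255) = (198.39, 204.935, 209.61)
Round half up → RGB(198, 205, 210)


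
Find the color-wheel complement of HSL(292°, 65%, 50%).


Complement = opposite side of color wheel = hue + 180°
H' = (292 + 180) mod 360 = 112°
S and L unchanged.
= HSL(112°, 65%, 50%)


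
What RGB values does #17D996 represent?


17 → 23 (R)
D9 → 217 (G)
96 → 150 (B)
= RGB(23, 217, 150)


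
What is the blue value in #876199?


Color: #876199
R = 87 = 135
G = 61 = 97
B = 99 = 153
Blue = 153


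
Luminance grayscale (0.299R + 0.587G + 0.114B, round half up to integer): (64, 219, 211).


Gray = 0.299×R + 0.587×G + 0.114×B
Gray = 0.299×64 + 0.587×219 + 0.114×211
Gray = 19.136 + 128.553 + 24.054
Gray = 171.743 → round half up → 172
Gray = 172


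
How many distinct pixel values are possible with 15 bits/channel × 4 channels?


Total bits = 15 bits/channel × 4 channels = 60 bits
Distinct pixel values = 2^60
= 1,152,921,504,606,846,976 pixel values


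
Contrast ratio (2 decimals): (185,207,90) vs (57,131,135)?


Linearize each sRGB channel c=v/255: c/12.92 if c ≤ 0.04045 else ((c+0.055)/1.055)^2.4
L = 0.2126×R_lin + 0.7152×G_lin + 0.0722×B_lin
Color 1 (185,207,90):
  R=185: 185/255≈0.7255 > 0.04045 → ((0.7255+0.055)/1.055)^2.4 ≈ 0.48515
  G=207: 207/255≈0.8118 > 0.04045 → ((0.8118+0.055)/1.055)^2.4 ≈ 0.62396
  B=90: 90/255≈0.3529 > 0.04045 → ((0.3529+0.055)/1.055)^2.4 ≈ 0.10224
  L1 = 0.2126×0.48515 + 0.7152×0.62396 + 0.0722×0.10224 ≈ 0.55678
Color 2 (57,131,135):
  R=57: 57/255≈0.2235 > 0.04045 → ((0.2235+0.055)/1.055)^2.4 ≈ 0.04092
  G=131: 131/255≈0.5137 > 0.04045 → ((0.5137+0.055)/1.055)^2.4 ≈ 0.22697
  B=135: 135/255≈0.5294 > 0.04045 → ((0.5294+0.055)/1.055)^2.4 ≈ 0.24228
  L2 = 0.2126×0.04092 + 0.7152×0.22697 + 0.0722×0.24228 ≈ 0.18852
Lighter = 0.55678, Darker = 0.18852
Ratio = (L_lighter + 0.05) / (L_darker + 0.05)
Ratio = (0.55678 + 0.05) / (0.18852 + 0.05) = 0.60678 / 0.23852 ≈ 2.5440
Ratio ≈ 2.54:1


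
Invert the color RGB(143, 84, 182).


Invert: (255-R, 255-G, 255-B)
R: 255-143 = 112
G: 255-84 = 171
B: 255-182 = 73
= RGB(112, 171, 73)


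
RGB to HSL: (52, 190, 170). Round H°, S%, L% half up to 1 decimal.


Normalize: R'=52/255≈0.2039, G'=190/255≈0.7451, B'=170/255≈0.6667
Max=190/255, Min=52/255, Δ=Max-Min=138/255
L = (Max+Min)/2 = (190+52)/510 = 242/510 = 0.47450… → L = 47.5%
L ≤ 0.5 → S = Δ/(Max+Min) = 138/(190+52) = 138/242 = 0.57024… → S = 57.0%
(the 1/255 factors cancel in S and H, so raw channel differences can be used)
Max is G' → H = 60 × ((B-R)/Δ + 2) = 60 × ((170-52)/138 + 2)
  118/138 + 2 = 0.8550… + 2 = 2.8550…
  H = 60 × 2.8550… = 171.304…° → H = 171.3°
= HSL(171.3°, 57.0%, 47.5%)


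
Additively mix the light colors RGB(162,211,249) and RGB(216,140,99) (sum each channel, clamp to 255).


Additive: each channel = min(255, C₁+C₂)
R: 162+216 = 378 → 255
G: 211+140 = 351 → 255
B: 249+99 = 348 → 255
= RGB(255, 255, 255)


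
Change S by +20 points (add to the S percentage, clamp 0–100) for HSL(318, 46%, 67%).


Original S = 46%
Adjustment = +20 percentage points
New S = 46 + (20) = 66
Clamp to [0, 100] → 66
= HSL(318°, 66%, 67%)


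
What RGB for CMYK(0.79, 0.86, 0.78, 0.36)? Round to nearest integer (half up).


R = 255 × (1-C) × (1-K) = 255 × 0.21 × 0.64 = 34.272 → 34
G = 255 × (1-M) × (1-K) = 255 × 0.14 × 0.64 = 22.848 → 23
B = 255 × (1-Y) × (1-K) = 255 × 0.22 × 0.64 = 35.904 → 36
= RGB(34, 23, 36)


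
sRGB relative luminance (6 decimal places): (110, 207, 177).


Linearize each channel (sRGB transfer function): c = v/255; c_lin = c/12.92 if c ≤ 0.04045, else ((c+0.055)/1.055)^2.4
  R: 110/255 ≈ 0.431373 > 0.04045 → ((0.431373+0.055)/1.055)^2.4 ≈ 0.155926
  G: 207/255 ≈ 0.811765 > 0.04045 → ((0.811765+0.055)/1.055)^2.4 ≈ 0.623960
  B: 177/255 ≈ 0.694118 > 0.04045 → ((0.694118+0.055)/1.055)^2.4 ≈ 0.439657
R_lin = 0.155926, G_lin = 0.623960, B_lin = 0.439657
L = 0.2126×R + 0.7152×G + 0.0722×B
L = 0.2126×0.155926 + 0.7152×0.623960 + 0.0722×0.439657
L ≈ 0.511150


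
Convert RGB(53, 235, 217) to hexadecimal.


R = 53 → 35 (hex)
G = 235 → EB (hex)
B = 217 → D9 (hex)
Hex = #35EBD9


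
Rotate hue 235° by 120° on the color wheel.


New hue = (H + rotation) mod 360
New hue = (235 + 120) mod 360
= 355 mod 360
= 355°


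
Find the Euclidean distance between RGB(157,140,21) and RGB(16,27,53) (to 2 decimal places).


d = √[(R₁-R₂)² + (G₁-G₂)² + (B₁-B₂)²]
d = √[(157-16)² + (140-27)² + (21-53)²]
d = √[19881 + 12769 + 1024]
d = √33674
d ≈ 183.50


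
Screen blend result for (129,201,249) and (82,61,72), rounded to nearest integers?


Screen: C = 255 - (255-A)×(255-B)/255, rounded to nearest integer
R: 255 - (255-129)×(255-82)/255 = 255 - 21798/255 ≈ 255 - 85.482 = 169.518 → 170
G: 255 - (255-201)×(255-61)/255 = 255 - 10476/255 ≈ 255 - 41.082 = 213.918 → 214
B: 255 - (255-249)×(255-72)/255 = 255 - 1098/255 ≈ 255 - 4.306 = 250.694 → 251
= RGB(170, 214, 251)


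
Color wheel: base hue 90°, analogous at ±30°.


Base hue: 90°
Left analog: (90 - 30) mod 360 = 60°
Right analog: (90 + 30) mod 360 = 120°
Analogous hues = 60° and 120°


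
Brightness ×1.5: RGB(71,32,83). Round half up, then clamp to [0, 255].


Multiply each channel by 1.5, round half up, clamp to [0, 255]
R: 71×1.5 = 106.5 → round → 107
G: 32×1.5 = 48
B: 83×1.5 = 124.5 → round → 125
= RGB(107, 48, 125)


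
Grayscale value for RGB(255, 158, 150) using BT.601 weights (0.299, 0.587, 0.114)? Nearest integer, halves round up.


Gray = 0.299×R + 0.587×G + 0.114×B
Gray = 0.299×255 + 0.587×158 + 0.114×150
Gray = 76.245 + 92.746 + 17.100
Gray = 186.091 → round half up → 186
Gray = 186


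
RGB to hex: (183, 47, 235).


R = 183 → B7 (hex)
G = 47 → 2F (hex)
B = 235 → EB (hex)
Hex = #B72FEB


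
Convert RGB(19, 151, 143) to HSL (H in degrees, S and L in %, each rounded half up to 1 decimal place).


Normalize: R'=19/255≈0.0745, G'=151/255≈0.5922, B'=143/255≈0.5608
Max=151/255, Min=19/255, Δ=Max-Min=132/255
L = (Max+Min)/2 = (151+19)/510 = 170/510 = 0.33333… → L = 33.3%
L ≤ 0.5 → S = Δ/(Max+Min) = 132/(151+19) = 132/170 = 0.77647… → S = 77.6%
(the 1/255 factors cancel in S and H, so raw channel differences can be used)
Max is G' → H = 60 × ((B-R)/Δ + 2) = 60 × ((143-19)/132 + 2)
  124/132 + 2 = 0.9393… + 2 = 2.9393…
  H = 60 × 2.9393… = 176.363…° → H = 176.4°
= HSL(176.4°, 77.6%, 33.3%)


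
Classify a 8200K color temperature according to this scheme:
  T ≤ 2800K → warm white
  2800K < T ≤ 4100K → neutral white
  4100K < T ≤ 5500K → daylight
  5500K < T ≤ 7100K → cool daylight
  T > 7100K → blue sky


Temperature: 8200K
8200K > 7100K → blue sky
Classification: blue sky


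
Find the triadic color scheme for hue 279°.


Triadic: equally spaced at 120° intervals
H1 = 279°
H2 = (279 + 120) mod 360 = 39°
H3 = (279 + 240) mod 360 = 159°
Triadic = 279°, 39°, 159°


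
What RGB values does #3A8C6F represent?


3A → 58 (R)
8C → 140 (G)
6F → 111 (B)
= RGB(58, 140, 111)


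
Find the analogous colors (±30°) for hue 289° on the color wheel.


Base hue: 289°
Left analog: (289 - 30) mod 360 = 259°
Right analog: (289 + 30) mod 360 = 319°
Analogous hues = 259° and 319°


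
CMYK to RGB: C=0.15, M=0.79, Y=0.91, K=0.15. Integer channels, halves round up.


R = 255 × (1-C) × (1-K) = 255 × 0.85 × 0.85 = 184.2375 → 184
G = 255 × (1-M) × (1-K) = 255 × 0.21 × 0.85 = 45.5175 → 46
B = 255 × (1-Y) × (1-K) = 255 × 0.09 × 0.85 = 19.5075 → 20
= RGB(184, 46, 20)


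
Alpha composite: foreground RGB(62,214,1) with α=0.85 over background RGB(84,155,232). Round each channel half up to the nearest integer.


C = α×F + (1-α)×B, with 1-α = 0.15
R: 0.85×62 + 0.15×84 = 52.70 + 12.60 = 65.30 → 65
G: 0.85×214 + 0.15×155 = 181.90 + 23.25 = 205.15 → 205
B: 0.85×1 + 0.15×232 = 0.85 + 34.80 = 35.65 → 36
= RGB(65, 205, 36)


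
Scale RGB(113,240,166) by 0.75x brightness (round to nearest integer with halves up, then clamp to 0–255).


Multiply each channel by 0.75, round half up, clamp to [0, 255]
R: 113×0.75 = 84.75 → round → 85
G: 240×0.75 = 180
B: 166×0.75 = 124.5 → round → 125
= RGB(85, 180, 125)


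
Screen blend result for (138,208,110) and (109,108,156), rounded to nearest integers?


Screen: C = 255 - (255-A)×(255-B)/255, rounded to nearest integer
R: 255 - (255-138)×(255-109)/255 = 255 - 17082/255 ≈ 255 - 66.988 = 188.012 → 188
G: 255 - (255-208)×(255-108)/255 = 255 - 6909/255 ≈ 255 - 27.094 = 227.906 → 228
B: 255 - (255-110)×(255-156)/255 = 255 - 14355/255 ≈ 255 - 56.294 = 198.706 → 199
= RGB(188, 228, 199)


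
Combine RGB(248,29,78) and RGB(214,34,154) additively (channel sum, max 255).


Additive: each channel = min(255, C₁+C₂)
R: 248+214 = 462 → 255
G: 29+34 = 63 → 63
B: 78+154 = 232 → 232
= RGB(255, 63, 232)


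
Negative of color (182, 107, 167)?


Invert: (255-R, 255-G, 255-B)
R: 255-182 = 73
G: 255-107 = 148
B: 255-167 = 88
= RGB(73, 148, 88)


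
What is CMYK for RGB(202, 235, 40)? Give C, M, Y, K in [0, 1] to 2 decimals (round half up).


R'=202/255≈0.7922, G'=235/255≈0.9216, B'=40/255≈0.1569
K = 1 - max(R',G',B') = 1 - 235/255 = 20/255 = 0.07843… → 0.08
(1-R'-K)/(1-K) simplifies to (max-R)/max with max = 235:
C = (235-202)/235 = 33/235 = 0.14042… → 0.14
M = (235-235)/235 = 0/235 = 0 → 0.00
Y = (235-40)/235 = 195/235 = 0.82978… → 0.83
= CMYK(0.14, 0.00, 0.83, 0.08)


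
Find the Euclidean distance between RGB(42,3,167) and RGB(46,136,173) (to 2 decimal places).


d = √[(R₁-R₂)² + (G₁-G₂)² + (B₁-B₂)²]
d = √[(42-46)² + (3-136)² + (167-173)²]
d = √[16 + 17689 + 36]
d = √17741
d ≈ 133.20


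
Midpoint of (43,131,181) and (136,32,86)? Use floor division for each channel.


Midpoint: each channel = ⌊(C₁+C₂)/2⌋
R: ⌊(43+136)/2⌋ = 89
G: ⌊(131+32)/2⌋ = 81
B: ⌊(181+86)/2⌋ = 133
= RGB(89, 81, 133)


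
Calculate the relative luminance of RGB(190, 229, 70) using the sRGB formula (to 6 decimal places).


Linearize each channel (sRGB transfer function): c = v/255; c_lin = c/12.92 if c ≤ 0.04045, else ((c+0.055)/1.055)^2.4
  R: 190/255 ≈ 0.745098 > 0.04045 → ((0.745098+0.055)/1.055)^2.4 ≈ 0.514918
  G: 229/255 ≈ 0.898039 > 0.04045 → ((0.898039+0.055)/1.055)^2.4 ≈ 0.783538
  B: 70/255 ≈ 0.274510 > 0.04045 → ((0.274510+0.055)/1.055)^2.4 ≈ 0.061246
R_lin = 0.514918, G_lin = 0.783538, B_lin = 0.061246
L = 0.2126×R + 0.7152×G + 0.0722×B
L = 0.2126×0.514918 + 0.7152×0.783538 + 0.0722×0.061246
L ≈ 0.674280


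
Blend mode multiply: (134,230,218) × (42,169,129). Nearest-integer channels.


Multiply: C = A×B/255, rounded to nearest integer
R: 134×42/255 = 5628/255 ≈ 22.071 → 22
G: 230×169/255 = 38870/255 ≈ 152.431 → 152
B: 218×129/255 = 28122/255 ≈ 110.282 → 110
= RGB(22, 152, 110)


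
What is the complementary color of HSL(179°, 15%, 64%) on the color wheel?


Complement = opposite side of color wheel = hue + 180°
H' = (179 + 180) mod 360 = 359°
S and L unchanged.
= HSL(359°, 15%, 64%)


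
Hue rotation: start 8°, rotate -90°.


New hue = (H + rotation) mod 360
New hue = (8 -90) mod 360
= -82 mod 360
= 278°


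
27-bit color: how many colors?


Colors = 2^bits = 2^27
= 134,217,728 colors


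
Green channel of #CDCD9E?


Color: #CDCD9E
R = CD = 205
G = CD = 205
B = 9E = 158
Green = 205


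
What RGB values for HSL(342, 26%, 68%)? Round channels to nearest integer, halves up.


H=342°, S=0.26, L=0.68
C = (1-|2L-1|)×S = (1-|0.36|)×0.26 = 0.1664
H' = H/60 = 342/60 ≈ 5.7000; X = C×(1-|H' mod 2 - 1|) = 0.04992
m = L - C/2 = 0.68 - 0.0832 = 0.5968
Sector ⌊H'⌋ = 5 → (R',G',B') = (0.1664, 0.0, 0.04992)
RGB = ((R'+m)×255, (G'+m)×255, (B'+m)×255) = (194.616, 152.184, 164.9136)
Round half up → RGB(195, 152, 165)


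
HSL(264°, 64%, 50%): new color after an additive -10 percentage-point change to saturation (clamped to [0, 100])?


Original S = 64%
Adjustment = -10 percentage points
New S = 64 + (-10) = 54
Clamp to [0, 100] → 54
= HSL(264°, 54%, 50%)


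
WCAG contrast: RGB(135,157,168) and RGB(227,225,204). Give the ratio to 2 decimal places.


Linearize each sRGB channel c=v/255: c/12.92 if c ≤ 0.04045 else ((c+0.055)/1.055)^2.4
L = 0.2126×R_lin + 0.7152×G_lin + 0.0722×B_lin
Color 1 (135,157,168):
  R=135: 135/255≈0.5294 > 0.04045 → ((0.5294+0.055)/1.055)^2.4 ≈ 0.24228
  G=157: 157/255≈0.6157 > 0.04045 → ((0.6157+0.055)/1.055)^2.4 ≈ 0.33716
  B=168: 168/255≈0.6588 > 0.04045 → ((0.6588+0.055)/1.055)^2.4 ≈ 0.39157
  L1 = 0.2126×0.24228 + 0.7152×0.33716 + 0.0722×0.39157 ≈ 0.32092
Color 2 (227,225,204):
  R=227: 227/255≈0.8902 > 0.04045 → ((0.8902+0.055)/1.055)^2.4 ≈ 0.76815
  G=225: 225/255≈0.8824 > 0.04045 → ((0.8824+0.055)/1.055)^2.4 ≈ 0.75294
  B=204: 204/255≈0.8000 > 0.04045 → ((0.8000+0.055)/1.055)^2.4 ≈ 0.60383
  L2 = 0.2126×0.76815 + 0.7152×0.75294 + 0.0722×0.60383 ≈ 0.74541
Lighter = 0.74541, Darker = 0.32092
Ratio = (L_lighter + 0.05) / (L_darker + 0.05)
Ratio = (0.74541 + 0.05) / (0.32092 + 0.05) = 0.79541 / 0.37092 ≈ 2.1444
Ratio ≈ 2.14:1


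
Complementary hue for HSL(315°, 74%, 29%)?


Complement = opposite side of color wheel = hue + 180°
H' = (315 + 180) mod 360 = 135°
S and L unchanged.
= HSL(135°, 74%, 29%)


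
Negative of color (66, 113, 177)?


Invert: (255-R, 255-G, 255-B)
R: 255-66 = 189
G: 255-113 = 142
B: 255-177 = 78
= RGB(189, 142, 78)


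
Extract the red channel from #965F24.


Color: #965F24
R = 96 = 150
G = 5F = 95
B = 24 = 36
Red = 150


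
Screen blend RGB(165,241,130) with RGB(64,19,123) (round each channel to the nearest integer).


Screen: C = 255 - (255-A)×(255-B)/255, rounded to nearest integer
R: 255 - (255-165)×(255-64)/255 = 255 - 17190/255 ≈ 255 - 67.412 = 187.588 → 188
G: 255 - (255-241)×(255-19)/255 = 255 - 3304/255 ≈ 255 - 12.957 = 242.043 → 242
B: 255 - (255-130)×(255-123)/255 = 255 - 16500/255 ≈ 255 - 64.706 = 190.294 → 190
= RGB(188, 242, 190)


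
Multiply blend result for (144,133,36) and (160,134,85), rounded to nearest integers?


Multiply: C = A×B/255, rounded to nearest integer
R: 144×160/255 = 23040/255 ≈ 90.353 → 90
G: 133×134/255 = 17822/255 ≈ 69.890 → 70
B: 36×85/255 = 3060/255 ≈ 12.000 → 12
= RGB(90, 70, 12)


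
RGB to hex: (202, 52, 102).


R = 202 → CA (hex)
G = 52 → 34 (hex)
B = 102 → 66 (hex)
Hex = #CA3466


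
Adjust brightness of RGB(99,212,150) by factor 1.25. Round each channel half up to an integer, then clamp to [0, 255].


Multiply each channel by 1.25, round half up, clamp to [0, 255]
R: 99×1.25 = 123.75 → round → 124
G: 212×1.25 = 265 → clamp → 255
B: 150×1.25 = 187.5 → round → 188
= RGB(124, 255, 188)


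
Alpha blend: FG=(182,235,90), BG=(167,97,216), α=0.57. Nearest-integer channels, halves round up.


C = α×F + (1-α)×B, with 1-α = 0.43
R: 0.57×182 + 0.43×167 = 103.74 + 71.81 = 175.55 → 176
G: 0.57×235 + 0.43×97 = 133.95 + 41.71 = 175.66 → 176
B: 0.57×90 + 0.43×216 = 51.30 + 92.88 = 144.18 → 144
= RGB(176, 176, 144)


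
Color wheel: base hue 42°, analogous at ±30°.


Base hue: 42°
Left analog: (42 - 30) mod 360 = 12°
Right analog: (42 + 30) mod 360 = 72°
Analogous hues = 12° and 72°


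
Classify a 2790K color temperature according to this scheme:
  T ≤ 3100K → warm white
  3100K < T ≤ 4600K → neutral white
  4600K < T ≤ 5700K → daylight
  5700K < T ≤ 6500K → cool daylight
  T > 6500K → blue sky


Temperature: 2790K
2790K ≤ 3100K → warm white
Classification: warm white


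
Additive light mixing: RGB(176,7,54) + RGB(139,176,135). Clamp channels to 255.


Additive: each channel = min(255, C₁+C₂)
R: 176+139 = 315 → 255
G: 7+176 = 183 → 183
B: 54+135 = 189 → 189
= RGB(255, 183, 189)


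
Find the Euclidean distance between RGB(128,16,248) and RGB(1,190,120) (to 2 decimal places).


d = √[(R₁-R₂)² + (G₁-G₂)² + (B₁-B₂)²]
d = √[(128-1)² + (16-190)² + (248-120)²]
d = √[16129 + 30276 + 16384]
d = √62789
d ≈ 250.58


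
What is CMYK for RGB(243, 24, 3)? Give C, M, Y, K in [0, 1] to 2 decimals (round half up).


R'=243/255≈0.9529, G'=24/255≈0.0941, B'=3/255≈0.0118
K = 1 - max(R',G',B') = 1 - 243/255 = 12/255 = 0.04705… → 0.05
(1-R'-K)/(1-K) simplifies to (max-R)/max with max = 243:
C = (243-243)/243 = 0/243 = 0 → 0.00
M = (243-24)/243 = 219/243 = 0.90123… → 0.90
Y = (243-3)/243 = 240/243 = 0.98765… → 0.99
= CMYK(0.00, 0.90, 0.99, 0.05)


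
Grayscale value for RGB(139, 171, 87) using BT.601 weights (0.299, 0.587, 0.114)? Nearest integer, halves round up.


Gray = 0.299×R + 0.587×G + 0.114×B
Gray = 0.299×139 + 0.587×171 + 0.114×87
Gray = 41.561 + 100.377 + 9.918
Gray = 151.856 → round half up → 152
Gray = 152


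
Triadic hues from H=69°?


Triadic: equally spaced at 120° intervals
H1 = 69°
H2 = (69 + 120) mod 360 = 189°
H3 = (69 + 240) mod 360 = 309°
Triadic = 69°, 189°, 309°


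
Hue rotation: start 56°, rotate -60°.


New hue = (H + rotation) mod 360
New hue = (56 -60) mod 360
= -4 mod 360
= 356°


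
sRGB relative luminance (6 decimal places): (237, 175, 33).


Linearize each channel (sRGB transfer function): c = v/255; c_lin = c/12.92 if c ≤ 0.04045, else ((c+0.055)/1.055)^2.4
  R: 237/255 ≈ 0.929412 > 0.04045 → ((0.929412+0.055)/1.055)^2.4 ≈ 0.846873
  G: 175/255 ≈ 0.686275 > 0.04045 → ((0.686275+0.055)/1.055)^2.4 ≈ 0.428690
  B: 33/255 ≈ 0.129412 > 0.04045 → ((0.129412+0.055)/1.055)^2.4 ≈ 0.015209
R_lin = 0.846873, G_lin = 0.428690, B_lin = 0.015209
L = 0.2126×R + 0.7152×G + 0.0722×B
L = 0.2126×0.846873 + 0.7152×0.428690 + 0.0722×0.015209
L ≈ 0.487743


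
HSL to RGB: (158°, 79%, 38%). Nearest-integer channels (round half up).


H=158°, S=0.79, L=0.38
C = (1-|2L-1|)×S = (1-|-0.24|)×0.79 = 0.6004
H' = H/60 = 158/60 ≈ 2.6333; X = C×(1-|H' mod 2 - 1|) ≈ 0.3803
m = L - C/2 = 0.38 - 0.3002 = 0.0798
Sector ⌊H'⌋ = 2 → (R',G',B') = (0.0, 0.6004, ≈0.3803)
RGB = ((R'+m)×255, (G'+m)×255, (B'+m)×255) = (20.349, 173.451, 117.3136)
Round half up → RGB(20, 173, 117)


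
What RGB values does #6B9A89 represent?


6B → 107 (R)
9A → 154 (G)
89 → 137 (B)
= RGB(107, 154, 137)


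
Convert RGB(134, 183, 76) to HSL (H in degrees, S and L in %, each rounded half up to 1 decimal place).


Normalize: R'=134/255≈0.5255, G'=183/255≈0.7176, B'=76/255≈0.2980
Max=183/255, Min=76/255, Δ=Max-Min=107/255
L = (Max+Min)/2 = (183+76)/510 = 259/510 = 0.50784… → L = 50.8%
L > 0.5 → S = Δ/(2-Max-Min) = 107/(510-183-76) = 107/251 = 0.42629… → S = 42.6%
(the 1/255 factors cancel in S and H, so raw channel differences can be used)
Max is G' → H = 60 × ((B-R)/Δ + 2) = 60 × ((76-134)/107 + 2)
  -58/107 + 2 = -0.5420… + 2 = 1.4579…
  H = 60 × 1.4579… = 87.476…° → H = 87.5°
= HSL(87.5°, 42.6%, 50.8%)


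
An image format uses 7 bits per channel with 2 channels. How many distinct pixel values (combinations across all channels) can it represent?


Total bits = 7 bits/channel × 2 channels = 14 bits
Distinct pixel values = 2^14
= 16,384 pixel values


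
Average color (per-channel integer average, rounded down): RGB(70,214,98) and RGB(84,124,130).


Midpoint: each channel = ⌊(C₁+C₂)/2⌋
R: ⌊(70+84)/2⌋ = 77
G: ⌊(214+124)/2⌋ = 169
B: ⌊(98+130)/2⌋ = 114
= RGB(77, 169, 114)


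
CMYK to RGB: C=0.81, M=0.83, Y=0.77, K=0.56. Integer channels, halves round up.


R = 255 × (1-C) × (1-K) = 255 × 0.19 × 0.44 = 21.318 → 21
G = 255 × (1-M) × (1-K) = 255 × 0.17 × 0.44 = 19.074 → 19
B = 255 × (1-Y) × (1-K) = 255 × 0.23 × 0.44 = 25.806 → 26
= RGB(21, 19, 26)


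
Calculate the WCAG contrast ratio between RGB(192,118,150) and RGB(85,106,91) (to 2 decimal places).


Linearize each sRGB channel c=v/255: c/12.92 if c ≤ 0.04045 else ((c+0.055)/1.055)^2.4
L = 0.2126×R_lin + 0.7152×G_lin + 0.0722×B_lin
Color 1 (192,118,150):
  R=192: 192/255≈0.7529 > 0.04045 → ((0.7529+0.055)/1.055)^2.4 ≈ 0.52712
  G=118: 118/255≈0.4627 > 0.04045 → ((0.4627+0.055)/1.055)^2.4 ≈ 0.18116
  B=150: 150/255≈0.5882 > 0.04045 → ((0.5882+0.055)/1.055)^2.4 ≈ 0.30499
  L1 = 0.2126×0.52712 + 0.7152×0.18116 + 0.0722×0.30499 ≈ 0.26365
Color 2 (85,106,91):
  R=85: 85/255≈0.3333 > 0.04045 → ((0.3333+0.055)/1.055)^2.4 ≈ 0.09084
  G=106: 106/255≈0.4157 > 0.04045 → ((0.4157+0.055)/1.055)^2.4 ≈ 0.14413
  B=91: 91/255≈0.3569 > 0.04045 → ((0.3569+0.055)/1.055)^2.4 ≈ 0.10462
  L2 = 0.2126×0.09084 + 0.7152×0.14413 + 0.0722×0.10462 ≈ 0.12995
Lighter = 0.26365, Darker = 0.12995
Ratio = (L_lighter + 0.05) / (L_darker + 0.05)
Ratio = (0.26365 + 0.05) / (0.12995 + 0.05) = 0.31365 / 0.17995 ≈ 1.7430
Ratio ≈ 1.74:1


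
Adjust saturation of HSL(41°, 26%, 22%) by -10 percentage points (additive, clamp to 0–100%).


Original S = 26%
Adjustment = -10 percentage points
New S = 26 + (-10) = 16
Clamp to [0, 100] → 16
= HSL(41°, 16%, 22%)


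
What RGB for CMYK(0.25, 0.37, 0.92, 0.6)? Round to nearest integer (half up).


R = 255 × (1-C) × (1-K) = 255 × 0.75 × 0.40 = 76.5 → 77
G = 255 × (1-M) × (1-K) = 255 × 0.63 × 0.40 = 64.26 → 64
B = 255 × (1-Y) × (1-K) = 255 × 0.08 × 0.40 = 8.16 → 8
= RGB(77, 64, 8)


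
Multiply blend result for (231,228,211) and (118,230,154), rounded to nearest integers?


Multiply: C = A×B/255, rounded to nearest integer
R: 231×118/255 = 27258/255 ≈ 106.894 → 107
G: 228×230/255 = 52440/255 ≈ 205.647 → 206
B: 211×154/255 = 32494/255 ≈ 127.427 → 127
= RGB(107, 206, 127)


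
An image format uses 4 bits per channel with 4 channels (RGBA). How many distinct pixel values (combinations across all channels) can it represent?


Total bits = 4 bits/channel × 4 channels = 16 bits
Distinct pixel values = 2^16
= 65,536 pixel values


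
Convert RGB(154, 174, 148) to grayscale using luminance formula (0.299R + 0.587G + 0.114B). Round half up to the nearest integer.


Gray = 0.299×R + 0.587×G + 0.114×B
Gray = 0.299×154 + 0.587×174 + 0.114×148
Gray = 46.046 + 102.138 + 16.872
Gray = 165.056 → round half up → 165
Gray = 165


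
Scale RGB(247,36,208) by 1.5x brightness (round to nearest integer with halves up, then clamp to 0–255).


Multiply each channel by 1.5, round half up, clamp to [0, 255]
R: 247×1.5 = 370.5 → round → 371 → clamp → 255
G: 36×1.5 = 54
B: 208×1.5 = 312 → clamp → 255
= RGB(255, 54, 255)


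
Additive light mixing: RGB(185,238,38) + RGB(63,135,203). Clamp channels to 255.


Additive: each channel = min(255, C₁+C₂)
R: 185+63 = 248 → 248
G: 238+135 = 373 → 255
B: 38+203 = 241 → 241
= RGB(248, 255, 241)


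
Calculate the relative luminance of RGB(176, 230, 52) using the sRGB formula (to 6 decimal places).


Linearize each channel (sRGB transfer function): c = v/255; c_lin = c/12.92 if c ≤ 0.04045, else ((c+0.055)/1.055)^2.4
  R: 176/255 ≈ 0.690196 > 0.04045 → ((0.690196+0.055)/1.055)^2.4 ≈ 0.434154
  G: 230/255 ≈ 0.901961 > 0.04045 → ((0.901961+0.055)/1.055)^2.4 ≈ 0.791298
  B: 52/255 ≈ 0.203922 > 0.04045 → ((0.203922+0.055)/1.055)^2.4 ≈ 0.034340
R_lin = 0.434154, G_lin = 0.791298, B_lin = 0.034340
L = 0.2126×R + 0.7152×G + 0.0722×B
L = 0.2126×0.434154 + 0.7152×0.791298 + 0.0722×0.034340
L ≈ 0.660717


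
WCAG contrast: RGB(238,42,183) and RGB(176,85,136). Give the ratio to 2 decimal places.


Linearize each sRGB channel c=v/255: c/12.92 if c ≤ 0.04045 else ((c+0.055)/1.055)^2.4
L = 0.2126×R_lin + 0.7152×G_lin + 0.0722×B_lin
Color 1 (238,42,183):
  R=238: 238/255≈0.9333 > 0.04045 → ((0.9333+0.055)/1.055)^2.4 ≈ 0.85499
  G=42: 42/255≈0.1647 > 0.04045 → ((0.1647+0.055)/1.055)^2.4 ≈ 0.02315
  B=183: 183/255≈0.7176 > 0.04045 → ((0.7176+0.055)/1.055)^2.4 ≈ 0.47353
  L1 = 0.2126×0.85499 + 0.7152×0.02315 + 0.0722×0.47353 ≈ 0.23252
Color 2 (176,85,136):
  R=176: 176/255≈0.6902 > 0.04045 → ((0.6902+0.055)/1.055)^2.4 ≈ 0.43415
  G=85: 85/255≈0.3333 > 0.04045 → ((0.3333+0.055)/1.055)^2.4 ≈ 0.09084
  B=136: 136/255≈0.5333 > 0.04045 → ((0.5333+0.055)/1.055)^2.4 ≈ 0.24620
  L2 = 0.2126×0.43415 + 0.7152×0.09084 + 0.0722×0.24620 ≈ 0.17505
Lighter = 0.23252, Darker = 0.17505
Ratio = (L_lighter + 0.05) / (L_darker + 0.05)
Ratio = (0.23252 + 0.05) / (0.17505 + 0.05) = 0.28252 / 0.22505 ≈ 1.2554
Ratio ≈ 1.26:1
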